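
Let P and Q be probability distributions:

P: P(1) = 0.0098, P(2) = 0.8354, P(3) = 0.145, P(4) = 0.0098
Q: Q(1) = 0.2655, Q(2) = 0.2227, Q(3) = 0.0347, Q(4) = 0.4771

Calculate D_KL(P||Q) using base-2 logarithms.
1.7910 bits

D_KL(P||Q) = Σ P(x) log₂(P(x)/Q(x))

Computing term by term:
  P(1)·log₂(P(1)/Q(1)) = 0.0098·log₂(0.0098/0.2655) = -0.04665
  P(2)·log₂(P(2)/Q(2)) = 0.8354·log₂(0.8354/0.2227) = 1.59341
  P(3)·log₂(P(3)/Q(3)) = 0.145·log₂(0.145/0.0347) = 0.29914
  P(4)·log₂(P(4)/Q(4)) = 0.0098·log₂(0.0098/0.4771) = -0.05493

D_KL(P||Q) = -0.04665 + 1.59341 + 0.29914 - 0.05493 = 1.79097 ≈ 1.7910 bits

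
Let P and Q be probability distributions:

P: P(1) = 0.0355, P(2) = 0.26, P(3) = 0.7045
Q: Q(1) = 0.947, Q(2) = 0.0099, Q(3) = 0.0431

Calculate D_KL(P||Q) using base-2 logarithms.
3.8974 bits

D_KL(P||Q) = Σ P(x) log₂(P(x)/Q(x))

Computing term by term:
  P(1)·log₂(P(1)/Q(1)) = 0.0355·log₂(0.0355/0.947) = -0.16818
  P(2)·log₂(P(2)/Q(2)) = 0.26·log₂(0.26/0.0099) = 1.22588
  P(3)·log₂(P(3)/Q(3)) = 0.7045·log₂(0.7045/0.0431) = 2.83973

D_KL(P||Q) = -0.16818 + 1.22588 + 2.83973 = 3.89743 ≈ 3.8974 bits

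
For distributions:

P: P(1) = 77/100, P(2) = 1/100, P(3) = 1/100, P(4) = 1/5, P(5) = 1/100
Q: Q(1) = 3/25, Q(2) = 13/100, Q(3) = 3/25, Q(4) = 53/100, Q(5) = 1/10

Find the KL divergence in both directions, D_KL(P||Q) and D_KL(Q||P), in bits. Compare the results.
D_KL(P||Q) = 1.6777 bits, D_KL(Q||P) = 1.6668 bits. D_KL(P||Q) is larger than D_KL(Q||P) by 0.0109 bits; the two directions differ.

D_KL(P||Q) = Σ P(x) log₂(P(x)/Q(x))

Computing term by term:
  P(1)·log₂(P(1)/Q(1)) = (77/100)·log₂((77/100)/(3/25)) = 2.06500
  P(2)·log₂(P(2)/Q(2)) = (1/100)·log₂((1/100)/(13/100)) = -0.03700
  P(3)·log₂(P(3)/Q(3)) = (1/100)·log₂((1/100)/(3/25)) = -0.03585
  P(4)·log₂(P(4)/Q(4)) = (1/5)·log₂((1/5)/(53/100)) = -0.28120
  P(5)·log₂(P(5)/Q(5)) = (1/100)·log₂((1/100)/(1/10)) = -0.03322

D_KL(P||Q) = 2.06500 - 0.03700 - 0.03585 - 0.28120 - 0.03322 = 1.67773 ≈ 1.6777 bits

D_KL(Q||P) = Σ Q(x) log₂(Q(x)/P(x))

Computing term by term:
  Q(1)·log₂(Q(1)/P(1)) = (3/25)·log₂((3/25)/(77/100)) = -0.32182
  Q(2)·log₂(Q(2)/P(2)) = (13/100)·log₂((13/100)/(1/100)) = 0.48106
  Q(3)·log₂(Q(3)/P(3)) = (3/25)·log₂((3/25)/(1/100)) = 0.43020
  Q(4)·log₂(Q(4)/P(4)) = (53/100)·log₂((53/100)/(1/5)) = 0.74518
  Q(5)·log₂(Q(5)/P(5)) = (1/10)·log₂((1/10)/(1/100)) = 0.33219

D_KL(Q||P) = -0.32182 + 0.48106 + 0.43020 + 0.74518 + 0.33219 = 1.66681 ≈ 1.6668 bits

These are NOT equal (difference: 0.0109 bits). KL divergence is asymmetric: D_KL(P||Q) ≠ D_KL(Q||P) in general.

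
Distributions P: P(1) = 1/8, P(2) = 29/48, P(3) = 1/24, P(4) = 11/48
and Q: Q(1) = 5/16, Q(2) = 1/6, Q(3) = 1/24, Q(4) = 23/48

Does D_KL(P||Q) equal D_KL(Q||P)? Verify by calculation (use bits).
D_KL(P||Q) = 0.7134 bits, D_KL(Q||P) = 0.6133 bits. No — D_KL(P||Q) ≠ D_KL(Q||P) for this pair.

D_KL(P||Q) = Σ P(x) log₂(P(x)/Q(x))

Computing term by term:
  P(1)·log₂(P(1)/Q(1)) = (1/8)·log₂((1/8)/(5/16)) = -0.16524
  P(2)·log₂(P(2)/Q(2)) = (29/48)·log₂((29/48)/(1/6)) = 1.12253
  P(3)·log₂(P(3)/Q(3)) = (1/24)·log₂((1/24)/(1/24)) = 0.00000
  P(4)·log₂(P(4)/Q(4)) = (11/48)·log₂((11/48)/(23/48)) = -0.24386

D_KL(P||Q) = -0.16524 + 1.12253 + 0.00000 - 0.24386 = 0.71343 ≈ 0.7134 bits

D_KL(Q||P) = Σ Q(x) log₂(Q(x)/P(x))

Computing term by term:
  Q(1)·log₂(Q(1)/P(1)) = (5/16)·log₂((5/16)/(1/8)) = 0.41310
  Q(2)·log₂(Q(2)/P(2)) = (1/6)·log₂((1/6)/(29/48)) = -0.30966
  Q(3)·log₂(Q(3)/P(3)) = (1/24)·log₂((1/24)/(1/24)) = 0.00000
  Q(4)·log₂(Q(4)/P(4)) = (23/48)·log₂((23/48)/(11/48)) = 0.50990

D_KL(Q||P) = 0.41310 - 0.30966 + 0.00000 + 0.50990 = 0.61334 ≈ 0.6133 bits

These are NOT equal (difference: 0.1001 bits). KL divergence is asymmetric: D_KL(P||Q) ≠ D_KL(Q||P) in general.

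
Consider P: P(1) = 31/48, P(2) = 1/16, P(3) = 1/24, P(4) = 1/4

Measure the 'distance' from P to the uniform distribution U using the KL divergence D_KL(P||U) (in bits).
0.6516 bits

U(i) = 1/4 for all i

D_KL(P||U) = Σ P(x) log₂(P(x) / (1/4))
           = Σ P(x) log₂(P(x)) + log₂(4)
           = log₂(4) - H(P)

H(P) = -Σ P(x) log₂(P(x)):
  -P(1)·log₂(P(1)) = -(31/48)·log₂(31/48) = 0.40737
  -P(2)·log₂(P(2)) = -(1/16)·log₂(1/16) = 0.25000
  -P(3)·log₂(P(3)) = -(1/24)·log₂(1/24) = 0.19104
  -P(4)·log₂(P(4)) = -(1/4)·log₂(1/4) = 0.50000
H(P) = 0.40737 + 0.25000 + 0.19104 + 0.50000 = 1.34841 bits

log₂(4) = 2.00000 bits

D_KL(P||U) = 2.00000 - 1.34841 = 0.65159 ≈ 0.6516 bits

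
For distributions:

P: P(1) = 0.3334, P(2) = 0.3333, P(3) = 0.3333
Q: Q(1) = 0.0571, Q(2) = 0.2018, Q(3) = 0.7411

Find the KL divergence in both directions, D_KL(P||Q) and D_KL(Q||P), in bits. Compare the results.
D_KL(P||Q) = 0.7058 bits, D_KL(Q||P) = 0.5629 bits. D_KL(P||Q) is larger than D_KL(Q||P) by 0.1429 bits; the two directions differ.

D_KL(P||Q) = Σ P(x) log₂(P(x)/Q(x))

Computing term by term:
  P(1)·log₂(P(1)/Q(1)) = 0.3334·log₂(0.3334/0.0571) = 0.84873
  P(2)·log₂(P(2)/Q(2)) = 0.3333·log₂(0.3333/0.2018) = 0.24127
  P(3)·log₂(P(3)/Q(3)) = 0.3333·log₂(0.3333/0.7411) = -0.38424

D_KL(P||Q) = 0.84873 + 0.24127 - 0.38424 = 0.70576 ≈ 0.7058 bits

D_KL(Q||P) = Σ Q(x) log₂(Q(x)/P(x))

Computing term by term:
  Q(1)·log₂(Q(1)/P(1)) = 0.0571·log₂(0.0571/0.3334) = -0.14536
  Q(2)·log₂(Q(2)/P(2)) = 0.2018·log₂(0.2018/0.3333) = -0.14608
  Q(3)·log₂(Q(3)/P(3)) = 0.7411·log₂(0.7411/0.3333) = 0.85437

D_KL(Q||P) = -0.14536 - 0.14608 + 0.85437 = 0.56293 ≈ 0.5629 bits

These are NOT equal (difference: 0.1429 bits). KL divergence is asymmetric: D_KL(P||Q) ≠ D_KL(Q||P) in general.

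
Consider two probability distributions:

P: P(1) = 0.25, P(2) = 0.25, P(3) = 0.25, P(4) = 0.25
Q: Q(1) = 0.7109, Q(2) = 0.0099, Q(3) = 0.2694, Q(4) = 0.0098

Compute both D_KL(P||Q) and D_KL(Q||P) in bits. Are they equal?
D_KL(P||Q) = 1.9290 bits, D_KL(Q||P) = 1.0090 bits. No, they are not equal.

D_KL(P||Q) = Σ P(x) log₂(P(x)/Q(x))

Computing term by term:
  P(1)·log₂(P(1)/Q(1)) = 0.25·log₂(0.25/0.7109) = -0.37693
  P(2)·log₂(P(2)/Q(2)) = 0.25·log₂(0.25/0.0099) = 1.16459
  P(3)·log₂(P(3)/Q(3)) = 0.25·log₂(0.25/0.2694) = -0.02696
  P(4)·log₂(P(4)/Q(4)) = 0.25·log₂(0.25/0.0098) = 1.16825

D_KL(P||Q) = -0.37693 + 1.16459 - 0.02696 + 1.16825 = 1.92895 ≈ 1.9290 bits

D_KL(Q||P) = Σ Q(x) log₂(Q(x)/P(x))

Computing term by term:
  Q(1)·log₂(Q(1)/P(1)) = 0.7109·log₂(0.7109/0.25) = 1.07184
  Q(2)·log₂(Q(2)/P(2)) = 0.0099·log₂(0.0099/0.25) = -0.04612
  Q(3)·log₂(Q(3)/P(3)) = 0.2694·log₂(0.2694/0.25) = 0.02905
  Q(4)·log₂(Q(4)/P(4)) = 0.0098·log₂(0.0098/0.25) = -0.04580

D_KL(Q||P) = 1.07184 - 0.04612 + 0.02905 - 0.04580 = 1.00897 ≈ 1.0090 bits

These are NOT equal (difference: 0.9200 bits). KL divergence is asymmetric: D_KL(P||Q) ≠ D_KL(Q||P) in general.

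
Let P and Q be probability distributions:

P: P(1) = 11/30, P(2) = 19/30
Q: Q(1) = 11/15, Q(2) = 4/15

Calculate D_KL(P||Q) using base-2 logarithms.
0.4237 bits

D_KL(P||Q) = Σ P(x) log₂(P(x)/Q(x))

Computing term by term:
  P(1)·log₂(P(1)/Q(1)) = (11/30)·log₂((11/30)/(11/15)) = -0.36667
  P(2)·log₂(P(2)/Q(2)) = (19/30)·log₂((19/30)/(4/15)) = 0.79035

D_KL(P||Q) = -0.36667 + 0.79035 = 0.42368 ≈ 0.4237 bits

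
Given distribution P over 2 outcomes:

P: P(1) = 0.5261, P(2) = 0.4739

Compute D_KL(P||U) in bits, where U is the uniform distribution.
0.0020 bits

U(i) = 1/2 for all i

D_KL(P||U) = Σ P(x) log₂(P(x) / (1/2))
           = Σ P(x) log₂(P(x)) + log₂(2)
           = log₂(2) - H(P)

H(P) = -Σ P(x) log₂(P(x)):
  -P(1)·log₂(P(1)) = -(0.5261)·log₂(0.5261) = 0.48748
  -P(2)·log₂(P(2)) = -(0.4739)·log₂(0.4739) = 0.51055
H(P) = 0.48748 + 0.51055 = 0.99803 bits

log₂(2) = 1.00000 bits

D_KL(P||U) = 1.00000 - 0.99803 = 0.00197 ≈ 0.0020 bits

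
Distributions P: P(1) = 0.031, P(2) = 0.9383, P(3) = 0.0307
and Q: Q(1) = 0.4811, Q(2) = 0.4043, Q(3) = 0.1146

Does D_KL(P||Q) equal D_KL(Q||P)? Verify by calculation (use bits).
D_KL(P||Q) = 0.9587 bits, D_KL(Q||P) = 1.6299 bits. No — D_KL(P||Q) ≠ D_KL(Q||P) for this pair.

D_KL(P||Q) = Σ P(x) log₂(P(x)/Q(x))

Computing term by term:
  P(1)·log₂(P(1)/Q(1)) = 0.031·log₂(0.031/0.4811) = -0.12264
  P(2)·log₂(P(2)/Q(2)) = 0.9383·log₂(0.9383/0.4043) = 1.13968
  P(3)·log₂(P(3)/Q(3)) = 0.0307·log₂(0.0307/0.1146) = -0.05834

D_KL(P||Q) = -0.12264 + 1.13968 - 0.05834 = 0.95870 ≈ 0.9587 bits

D_KL(Q||P) = Σ Q(x) log₂(Q(x)/P(x))

Computing term by term:
  Q(1)·log₂(Q(1)/P(1)) = 0.4811·log₂(0.4811/0.031) = 1.90323
  Q(2)·log₂(Q(2)/P(2)) = 0.4043·log₂(0.4043/0.9383) = -0.49107
  Q(3)·log₂(Q(3)/P(3)) = 0.1146·log₂(0.1146/0.0307) = 0.21777

D_KL(Q||P) = 1.90323 - 0.49107 + 0.21777 = 1.62993 ≈ 1.6299 bits

These are NOT equal (difference: 0.6712 bits). KL divergence is asymmetric: D_KL(P||Q) ≠ D_KL(Q||P) in general.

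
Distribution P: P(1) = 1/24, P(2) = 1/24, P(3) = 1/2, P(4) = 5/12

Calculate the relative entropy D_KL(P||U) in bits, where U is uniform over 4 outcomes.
0.5917 bits

U(i) = 1/4 for all i

D_KL(P||U) = Σ P(x) log₂(P(x) / (1/4))
           = Σ P(x) log₂(P(x)) + log₂(4)
           = log₂(4) - H(P)

H(P) = -Σ P(x) log₂(P(x)):
  -P(1)·log₂(P(1)) = -(1/24)·log₂(1/24) = 0.19104
  -P(2)·log₂(P(2)) = -(1/24)·log₂(1/24) = 0.19104
  -P(3)·log₂(P(3)) = -(1/2)·log₂(1/2) = 0.50000
  -P(4)·log₂(P(4)) = -(5/12)·log₂(5/12) = 0.52626
H(P) = 0.19104 + 0.19104 + 0.50000 + 0.52626 = 1.40834 bits

log₂(4) = 2.00000 bits

D_KL(P||U) = 2.00000 - 1.40834 = 0.59166 ≈ 0.5917 bits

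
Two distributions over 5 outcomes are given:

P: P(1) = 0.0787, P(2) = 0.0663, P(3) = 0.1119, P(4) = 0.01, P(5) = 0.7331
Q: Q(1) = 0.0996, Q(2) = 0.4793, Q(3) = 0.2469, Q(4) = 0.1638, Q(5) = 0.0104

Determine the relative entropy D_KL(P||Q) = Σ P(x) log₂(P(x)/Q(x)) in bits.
4.1167 bits

D_KL(P||Q) = Σ P(x) log₂(P(x)/Q(x))

Computing term by term:
  P(1)·log₂(P(1)/Q(1)) = 0.0787·log₂(0.0787/0.0996) = -0.02674
  P(2)·log₂(P(2)/Q(2)) = 0.0663·log₂(0.0663/0.4793) = -0.18921
  P(3)·log₂(P(3)/Q(3)) = 0.1119·log₂(0.1119/0.2469) = -0.12776
  P(4)·log₂(P(4)/Q(4)) = 0.01·log₂(0.01/0.1638) = -0.04034
  P(5)·log₂(P(5)/Q(5)) = 0.7331·log₂(0.7331/0.0104) = 4.50076

D_KL(P||Q) = -0.02674 - 0.18921 - 0.12776 - 0.04034 + 4.50076 = 4.11671 ≈ 4.1167 bits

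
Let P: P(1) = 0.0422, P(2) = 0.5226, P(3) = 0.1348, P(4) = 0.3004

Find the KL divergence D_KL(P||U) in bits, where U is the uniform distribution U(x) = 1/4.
0.4071 bits

U(i) = 1/4 for all i

D_KL(P||U) = Σ P(x) log₂(P(x) / (1/4))
           = Σ P(x) log₂(P(x)) + log₂(4)
           = log₂(4) - H(P)

H(P) = -Σ P(x) log₂(P(x)):
  -P(1)·log₂(P(1)) = -(0.0422)·log₂(0.0422) = 0.19271
  -P(2)·log₂(P(2)) = -(0.5226)·log₂(0.5226) = 0.48927
  -P(3)·log₂(P(3)) = -(0.1348)·log₂(0.1348) = 0.38972
  -P(4)·log₂(P(4)) = -(0.3004)·log₂(0.3004) = 0.52121
H(P) = 0.19271 + 0.48927 + 0.38972 + 0.52121 = 1.59291 bits

log₂(4) = 2.00000 bits

D_KL(P||U) = 2.00000 - 1.59291 = 0.40709 ≈ 0.4071 bits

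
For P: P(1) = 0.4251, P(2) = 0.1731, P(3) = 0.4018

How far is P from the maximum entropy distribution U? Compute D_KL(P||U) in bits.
0.0938 bits

U(i) = 1/3 for all i

D_KL(P||U) = Σ P(x) log₂(P(x) / (1/3))
           = Σ P(x) log₂(P(x)) + log₂(3)
           = log₂(3) - H(P)

H(P) = -Σ P(x) log₂(P(x)):
  -P(1)·log₂(P(1)) = -(0.4251)·log₂(0.4251) = 0.52463
  -P(2)·log₂(P(2)) = -(0.1731)·log₂(0.1731) = 0.43800
  -P(3)·log₂(P(3)) = -(0.4018)·log₂(0.4018) = 0.52855
H(P) = 0.52463 + 0.43800 + 0.52855 = 1.49118 bits

log₂(3) = 1.58496 bits

D_KL(P||U) = 1.58496 - 1.49118 = 0.09378 ≈ 0.0938 bits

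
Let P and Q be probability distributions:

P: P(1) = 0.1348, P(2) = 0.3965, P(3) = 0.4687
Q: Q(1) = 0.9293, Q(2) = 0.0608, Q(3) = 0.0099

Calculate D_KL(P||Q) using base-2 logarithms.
3.3055 bits

D_KL(P||Q) = Σ P(x) log₂(P(x)/Q(x))

Computing term by term:
  P(1)·log₂(P(1)/Q(1)) = 0.1348·log₂(0.1348/0.9293) = -0.37546
  P(2)·log₂(P(2)/Q(2)) = 0.3965·log₂(0.3965/0.0608) = 1.07260
  P(3)·log₂(P(3)/Q(3)) = 0.4687·log₂(0.4687/0.0099) = 2.60836

D_KL(P||Q) = -0.37546 + 1.07260 + 2.60836 = 3.30550 ≈ 3.3055 bits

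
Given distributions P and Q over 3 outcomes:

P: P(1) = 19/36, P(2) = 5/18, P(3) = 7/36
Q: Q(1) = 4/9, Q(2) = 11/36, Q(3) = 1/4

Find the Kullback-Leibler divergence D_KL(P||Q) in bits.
0.0222 bits

D_KL(P||Q) = Σ P(x) log₂(P(x)/Q(x))

Computing term by term:
  P(1)·log₂(P(1)/Q(1)) = (19/36)·log₂((19/36)/(4/9)) = 0.13085
  P(2)·log₂(P(2)/Q(2)) = (5/18)·log₂((5/18)/(11/36)) = -0.03820
  P(3)·log₂(P(3)/Q(3)) = (7/36)·log₂((7/36)/(1/4)) = -0.07050

D_KL(P||Q) = 0.13085 - 0.03820 - 0.07050 = 0.02215 ≈ 0.0222 bits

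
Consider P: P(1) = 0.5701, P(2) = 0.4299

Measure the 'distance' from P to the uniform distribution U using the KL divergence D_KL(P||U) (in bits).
0.0142 bits

U(i) = 1/2 for all i

D_KL(P||U) = Σ P(x) log₂(P(x) / (1/2))
           = Σ P(x) log₂(P(x)) + log₂(2)
           = log₂(2) - H(P)

H(P) = -Σ P(x) log₂(P(x)):
  -P(1)·log₂(P(1)) = -(0.5701)·log₂(0.5701) = 0.46219
  -P(2)·log₂(P(2)) = -(0.4299)·log₂(0.4299) = 0.52359
H(P) = 0.46219 + 0.52359 = 0.98578 bits

log₂(2) = 1.00000 bits

D_KL(P||U) = 1.00000 - 0.98578 = 0.01422 ≈ 0.0142 bits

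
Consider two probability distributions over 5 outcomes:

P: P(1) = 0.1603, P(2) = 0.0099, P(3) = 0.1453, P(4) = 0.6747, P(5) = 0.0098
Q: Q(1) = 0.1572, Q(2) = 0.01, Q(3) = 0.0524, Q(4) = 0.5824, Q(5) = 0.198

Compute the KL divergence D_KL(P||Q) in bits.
0.3189 bits

D_KL(P||Q) = Σ P(x) log₂(P(x)/Q(x))

Computing term by term:
  P(1)·log₂(P(1)/Q(1)) = 0.1603·log₂(0.1603/0.1572) = 0.00452
  P(2)·log₂(P(2)/Q(2)) = 0.0099·log₂(0.0099/0.01) = -0.00014
  P(3)·log₂(P(3)/Q(3)) = 0.1453·log₂(0.1453/0.0524) = 0.21379
  P(4)·log₂(P(4)/Q(4)) = 0.6747·log₂(0.6747/0.5824) = 0.14320
  P(5)·log₂(P(5)/Q(5)) = 0.0098·log₂(0.0098/0.198) = -0.04250

D_KL(P||Q) = 0.00452 - 0.00014 + 0.21379 + 0.14320 - 0.04250 = 0.31887 ≈ 0.3189 bits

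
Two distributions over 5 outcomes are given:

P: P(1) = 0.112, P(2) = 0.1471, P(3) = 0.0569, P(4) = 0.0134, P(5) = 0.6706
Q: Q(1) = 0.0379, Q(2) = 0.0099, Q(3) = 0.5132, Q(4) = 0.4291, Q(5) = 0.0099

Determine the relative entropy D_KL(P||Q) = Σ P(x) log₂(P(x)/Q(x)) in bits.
4.5787 bits

D_KL(P||Q) = Σ P(x) log₂(P(x)/Q(x))

Computing term by term:
  P(1)·log₂(P(1)/Q(1)) = 0.112·log₂(0.112/0.0379) = 0.17508
  P(2)·log₂(P(2)/Q(2)) = 0.1471·log₂(0.1471/0.0099) = 0.57269
  P(3)·log₂(P(3)/Q(3)) = 0.0569·log₂(0.0569/0.5132) = -0.18054
  P(4)·log₂(P(4)/Q(4)) = 0.0134·log₂(0.0134/0.4291) = -0.06701
  P(5)·log₂(P(5)/Q(5)) = 0.6706·log₂(0.6706/0.0099) = 4.07851

D_KL(P||Q) = 0.17508 + 0.57269 - 0.18054 - 0.06701 + 4.07851 = 4.57873 ≈ 4.5787 bits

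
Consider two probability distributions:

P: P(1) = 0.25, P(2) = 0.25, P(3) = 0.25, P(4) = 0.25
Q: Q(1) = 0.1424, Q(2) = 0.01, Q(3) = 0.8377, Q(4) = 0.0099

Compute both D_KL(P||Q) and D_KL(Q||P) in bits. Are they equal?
D_KL(P||Q) = 2.0924 bits, D_KL(Q||P) = 1.2532 bits. No, they are not equal.

D_KL(P||Q) = Σ P(x) log₂(P(x)/Q(x))

Computing term by term:
  P(1)·log₂(P(1)/Q(1)) = 0.25·log₂(0.25/0.1424) = 0.20299
  P(2)·log₂(P(2)/Q(2)) = 0.25·log₂(0.25/0.01) = 1.16096
  P(3)·log₂(P(3)/Q(3)) = 0.25·log₂(0.25/0.8377) = -0.43613
  P(4)·log₂(P(4)/Q(4)) = 0.25·log₂(0.25/0.0099) = 1.16459

D_KL(P||Q) = 0.20299 + 1.16096 - 0.43613 + 1.16459 = 2.09241 ≈ 2.0924 bits

D_KL(Q||P) = Σ Q(x) log₂(Q(x)/P(x))

Computing term by term:
  Q(1)·log₂(Q(1)/P(1)) = 0.1424·log₂(0.1424/0.25) = -0.11563
  Q(2)·log₂(Q(2)/P(2)) = 0.01·log₂(0.01/0.25) = -0.04644
  Q(3)·log₂(Q(3)/P(3)) = 0.8377·log₂(0.8377/0.25) = 1.46137
  Q(4)·log₂(Q(4)/P(4)) = 0.0099·log₂(0.0099/0.25) = -0.04612

D_KL(Q||P) = -0.11563 - 0.04644 + 1.46137 - 0.04612 = 1.25318 ≈ 1.2532 bits

These are NOT equal (difference: 0.8392 bits). KL divergence is asymmetric: D_KL(P||Q) ≠ D_KL(Q||P) in general.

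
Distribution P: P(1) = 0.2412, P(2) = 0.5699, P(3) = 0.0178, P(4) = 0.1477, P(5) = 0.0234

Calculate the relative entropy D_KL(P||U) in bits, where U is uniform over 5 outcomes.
0.7270 bits

U(i) = 1/5 for all i

D_KL(P||U) = Σ P(x) log₂(P(x) / (1/5))
           = Σ P(x) log₂(P(x)) + log₂(5)
           = log₂(5) - H(P)

H(P) = -Σ P(x) log₂(P(x)):
  -P(1)·log₂(P(1)) = -(0.2412)·log₂(0.2412) = 0.49487
  -P(2)·log₂(P(2)) = -(0.5699)·log₂(0.5699) = 0.46231
  -P(3)·log₂(P(3)) = -(0.0178)·log₂(0.0178) = 0.10345
  -P(4)·log₂(P(4)) = -(0.1477)·log₂(0.1477) = 0.40754
  -P(5)·log₂(P(5)) = -(0.0234)·log₂(0.0234) = 0.12677
H(P) = 0.49487 + 0.46231 + 0.10345 + 0.40754 + 0.12677 = 1.59494 bits

log₂(5) = 2.32193 bits

D_KL(P||U) = 2.32193 - 1.59494 = 0.72699 ≈ 0.7270 bits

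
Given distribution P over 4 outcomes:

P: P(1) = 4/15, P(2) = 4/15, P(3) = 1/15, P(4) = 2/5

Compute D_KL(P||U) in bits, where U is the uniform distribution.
0.1938 bits

U(i) = 1/4 for all i

D_KL(P||U) = Σ P(x) log₂(P(x) / (1/4))
           = Σ P(x) log₂(P(x)) + log₂(4)
           = log₂(4) - H(P)

H(P) = -Σ P(x) log₂(P(x)):
  -P(1)·log₂(P(1)) = -(4/15)·log₂(4/15) = 0.50850
  -P(2)·log₂(P(2)) = -(4/15)·log₂(4/15) = 0.50850
  -P(3)·log₂(P(3)) = -(1/15)·log₂(1/15) = 0.26046
  -P(4)·log₂(P(4)) = -(2/5)·log₂(2/5) = 0.52877
H(P) = 0.50850 + 0.50850 + 0.26046 + 0.52877 = 1.80623 bits

log₂(4) = 2.00000 bits

D_KL(P||U) = 2.00000 - 1.80623 = 0.19377 ≈ 0.1938 bits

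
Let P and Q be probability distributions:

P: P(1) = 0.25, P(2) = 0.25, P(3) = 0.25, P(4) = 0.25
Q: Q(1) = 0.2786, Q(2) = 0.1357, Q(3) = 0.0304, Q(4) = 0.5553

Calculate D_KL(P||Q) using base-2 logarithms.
0.6534 bits

D_KL(P||Q) = Σ P(x) log₂(P(x)/Q(x))

Computing term by term:
  P(1)·log₂(P(1)/Q(1)) = 0.25·log₂(0.25/0.2786) = -0.03907
  P(2)·log₂(P(2)/Q(2)) = 0.25·log₂(0.25/0.1357) = 0.22038
  P(3)·log₂(P(3)/Q(3)) = 0.25·log₂(0.25/0.0304) = 0.75995
  P(4)·log₂(P(4)/Q(4)) = 0.25·log₂(0.25/0.5553) = -0.28783

D_KL(P||Q) = -0.03907 + 0.22038 + 0.75995 - 0.28783 = 0.65343 ≈ 0.6534 bits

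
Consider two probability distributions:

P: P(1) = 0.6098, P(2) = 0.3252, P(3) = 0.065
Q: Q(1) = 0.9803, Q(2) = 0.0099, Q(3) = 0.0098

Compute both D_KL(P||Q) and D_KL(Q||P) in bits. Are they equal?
D_KL(P||Q) = 1.3981 bits, D_KL(Q||P) = 0.5948 bits. No, they are not equal.

D_KL(P||Q) = Σ P(x) log₂(P(x)/Q(x))

Computing term by term:
  P(1)·log₂(P(1)/Q(1)) = 0.6098·log₂(0.6098/0.9803) = -0.41764
  P(2)·log₂(P(2)/Q(2)) = 0.3252·log₂(0.3252/0.0099) = 1.63828
  P(3)·log₂(P(3)/Q(3)) = 0.065·log₂(0.065/0.0098) = 0.17742

D_KL(P||Q) = -0.41764 + 1.63828 + 0.17742 = 1.39806 ≈ 1.3981 bits

D_KL(Q||P) = Σ Q(x) log₂(Q(x)/P(x))

Computing term by term:
  Q(1)·log₂(Q(1)/P(1)) = 0.9803·log₂(0.9803/0.6098) = 0.67139
  Q(2)·log₂(Q(2)/P(2)) = 0.0099·log₂(0.0099/0.3252) = -0.04987
  Q(3)·log₂(Q(3)/P(3)) = 0.0098·log₂(0.0098/0.065) = -0.02675

D_KL(Q||P) = 0.67139 - 0.04987 - 0.02675 = 0.59477 ≈ 0.5948 bits

These are NOT equal (difference: 0.8033 bits). KL divergence is asymmetric: D_KL(P||Q) ≠ D_KL(Q||P) in general.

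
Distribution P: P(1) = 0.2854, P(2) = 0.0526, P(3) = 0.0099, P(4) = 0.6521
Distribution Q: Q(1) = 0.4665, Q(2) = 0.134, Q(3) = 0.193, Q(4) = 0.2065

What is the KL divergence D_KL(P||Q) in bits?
0.7661 bits

D_KL(P||Q) = Σ P(x) log₂(P(x)/Q(x))

Computing term by term:
  P(1)·log₂(P(1)/Q(1)) = 0.2854·log₂(0.2854/0.4665) = -0.20232
  P(2)·log₂(P(2)/Q(2)) = 0.0526·log₂(0.0526/0.134) = -0.07096
  P(3)·log₂(P(3)/Q(3)) = 0.0099·log₂(0.0099/0.193) = -0.04242
  P(4)·log₂(P(4)/Q(4)) = 0.6521·log₂(0.6521/0.2065) = 1.08180

D_KL(P||Q) = -0.20232 - 0.07096 - 0.04242 + 1.08180 = 0.76610 ≈ 0.7661 bits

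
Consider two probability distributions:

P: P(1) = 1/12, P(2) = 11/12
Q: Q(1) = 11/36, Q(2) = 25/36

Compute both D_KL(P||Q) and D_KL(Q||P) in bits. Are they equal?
D_KL(P||Q) = 0.2110 bits, D_KL(Q||P) = 0.2946 bits. No, they are not equal.

D_KL(P||Q) = Σ P(x) log₂(P(x)/Q(x))

Computing term by term:
  P(1)·log₂(P(1)/Q(1)) = (1/12)·log₂((1/12)/(11/36)) = -0.15621
  P(2)·log₂(P(2)/Q(2)) = (11/12)·log₂((11/12)/(25/36)) = 0.36716

D_KL(P||Q) = -0.15621 + 0.36716 = 0.21095 ≈ 0.2110 bits

D_KL(Q||P) = Σ Q(x) log₂(Q(x)/P(x))

Computing term by term:
  Q(1)·log₂(Q(1)/P(1)) = (11/36)·log₂((11/36)/(1/12)) = 0.57275
  Q(2)·log₂(Q(2)/P(2)) = (25/36)·log₂((25/36)/(11/12)) = -0.27815

D_KL(Q||P) = 0.57275 - 0.27815 = 0.29460 ≈ 0.2946 bits

These are NOT equal (difference: 0.0836 bits). KL divergence is asymmetric: D_KL(P||Q) ≠ D_KL(Q||P) in general.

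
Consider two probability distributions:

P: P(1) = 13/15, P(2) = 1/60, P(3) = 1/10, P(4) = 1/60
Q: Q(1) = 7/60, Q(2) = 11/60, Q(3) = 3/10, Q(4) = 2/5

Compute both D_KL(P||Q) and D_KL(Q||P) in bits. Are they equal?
D_KL(P||Q) = 2.2148 bits, D_KL(Q||P) = 2.6062 bits. No, they are not equal.

D_KL(P||Q) = Σ P(x) log₂(P(x)/Q(x))

Computing term by term:
  P(1)·log₂(P(1)/Q(1)) = (13/15)·log₂((13/15)/(7/60)) = 2.50734
  P(2)·log₂(P(2)/Q(2)) = (1/60)·log₂((1/60)/(11/60)) = -0.05766
  P(3)·log₂(P(3)/Q(3)) = (1/10)·log₂((1/10)/(3/10)) = -0.15850
  P(4)·log₂(P(4)/Q(4)) = (1/60)·log₂((1/60)/(2/5)) = -0.07642

D_KL(P||Q) = 2.50734 - 0.05766 - 0.15850 - 0.07642 = 2.21476 ≈ 2.2148 bits

D_KL(Q||P) = Σ Q(x) log₂(Q(x)/P(x))

Computing term by term:
  Q(1)·log₂(Q(1)/P(1)) = (7/60)·log₂((7/60)/(13/15)) = -0.33753
  Q(2)·log₂(Q(2)/P(2)) = (11/60)·log₂((11/60)/(1/60)) = 0.63423
  Q(3)·log₂(Q(3)/P(3)) = (3/10)·log₂((3/10)/(1/10)) = 0.47549
  Q(4)·log₂(Q(4)/P(4)) = (2/5)·log₂((2/5)/(1/60)) = 1.83399

D_KL(Q||P) = -0.33753 + 0.63423 + 0.47549 + 1.83399 = 2.60618 ≈ 2.6062 bits

These are NOT equal (difference: 0.3914 bits). KL divergence is asymmetric: D_KL(P||Q) ≠ D_KL(Q||P) in general.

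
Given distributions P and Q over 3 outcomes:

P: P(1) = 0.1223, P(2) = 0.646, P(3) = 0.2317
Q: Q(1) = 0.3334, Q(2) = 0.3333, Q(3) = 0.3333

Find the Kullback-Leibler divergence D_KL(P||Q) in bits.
0.3183 bits

D_KL(P||Q) = Σ P(x) log₂(P(x)/Q(x))

Computing term by term:
  P(1)·log₂(P(1)/Q(1)) = 0.1223·log₂(0.1223/0.3334) = -0.17695
  P(2)·log₂(P(2)/Q(2)) = 0.646·log₂(0.646/0.3333) = 0.61674
  P(3)·log₂(P(3)/Q(3)) = 0.2317·log₂(0.2317/0.3333) = -0.12154

D_KL(P||Q) = -0.17695 + 0.61674 - 0.12154 = 0.31825 ≈ 0.3183 bits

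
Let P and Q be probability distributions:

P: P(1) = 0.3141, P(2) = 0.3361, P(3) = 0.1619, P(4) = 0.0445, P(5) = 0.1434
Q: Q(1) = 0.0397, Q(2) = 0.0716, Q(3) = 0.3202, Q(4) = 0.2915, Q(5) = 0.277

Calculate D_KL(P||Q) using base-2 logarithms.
1.2709 bits

D_KL(P||Q) = Σ P(x) log₂(P(x)/Q(x))

Computing term by term:
  P(1)·log₂(P(1)/Q(1)) = 0.3141·log₂(0.3141/0.0397) = 0.93728
  P(2)·log₂(P(2)/Q(2)) = 0.3361·log₂(0.3361/0.0716) = 0.74979
  P(3)·log₂(P(3)/Q(3)) = 0.1619·log₂(0.1619/0.3202) = -0.15929
  P(4)·log₂(P(4)/Q(4)) = 0.0445·log₂(0.0445/0.2915) = -0.12067
  P(5)·log₂(P(5)/Q(5)) = 0.1434·log₂(0.1434/0.277) = -0.13621

D_KL(P||Q) = 0.93728 + 0.74979 - 0.15929 - 0.12067 - 0.13621 = 1.27090 ≈ 1.2709 bits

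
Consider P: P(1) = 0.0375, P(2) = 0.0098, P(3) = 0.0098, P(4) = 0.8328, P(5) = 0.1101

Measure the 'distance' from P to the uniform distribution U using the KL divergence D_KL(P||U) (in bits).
1.4432 bits

U(i) = 1/5 for all i

D_KL(P||U) = Σ P(x) log₂(P(x) / (1/5))
           = Σ P(x) log₂(P(x)) + log₂(5)
           = log₂(5) - H(P)

H(P) = -Σ P(x) log₂(P(x)):
  -P(1)·log₂(P(1)) = -(0.0375)·log₂(0.0375) = 0.17764
  -P(2)·log₂(P(2)) = -(0.0098)·log₂(0.0098) = 0.06540
  -P(3)·log₂(P(3)) = -(0.0098)·log₂(0.0098) = 0.06540
  -P(4)·log₂(P(4)) = -(0.8328)·log₂(0.8328) = 0.21982
  -P(5)·log₂(P(5)) = -(0.1101)·log₂(0.1101) = 0.35046
H(P) = 0.17764 + 0.06540 + 0.06540 + 0.21982 + 0.35046 = 0.87872 bits

log₂(5) = 2.32193 bits

D_KL(P||U) = 2.32193 - 0.87872 = 1.44321 ≈ 1.4432 bits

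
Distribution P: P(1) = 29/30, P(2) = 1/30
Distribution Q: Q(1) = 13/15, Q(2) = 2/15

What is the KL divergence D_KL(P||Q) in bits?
0.0856 bits

D_KL(P||Q) = Σ P(x) log₂(P(x)/Q(x))

Computing term by term:
  P(1)·log₂(P(1)/Q(1)) = (29/30)·log₂((29/30)/(13/15)) = 0.15229
  P(2)·log₂(P(2)/Q(2)) = (1/30)·log₂((1/30)/(2/15)) = -0.06667

D_KL(P||Q) = 0.15229 - 0.06667 = 0.08562 ≈ 0.0856 bits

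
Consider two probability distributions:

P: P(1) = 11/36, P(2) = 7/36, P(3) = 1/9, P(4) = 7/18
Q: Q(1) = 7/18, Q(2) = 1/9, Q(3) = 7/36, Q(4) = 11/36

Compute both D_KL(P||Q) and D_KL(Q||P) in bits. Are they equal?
D_KL(P||Q) = 0.0963 bits, D_KL(Q||P) = 0.0963 bits. Yes, in this case they are equal (although KL divergence is not symmetric in general).

D_KL(P||Q) = Σ P(x) log₂(P(x)/Q(x))

Computing term by term:
  P(1)·log₂(P(1)/Q(1)) = (11/36)·log₂((11/36)/(7/18)) = -0.10631
  P(2)·log₂(P(2)/Q(2)) = (7/36)·log₂((7/36)/(1/9)) = 0.15699
  P(3)·log₂(P(3)/Q(3)) = (1/9)·log₂((1/9)/(7/36)) = -0.08971
  P(4)·log₂(P(4)/Q(4)) = (7/18)·log₂((7/18)/(11/36)) = 0.13530

D_KL(P||Q) = -0.10631 + 0.15699 - 0.08971 + 0.13530 = 0.09627 ≈ 0.0963 bits

D_KL(Q||P) = Σ Q(x) log₂(Q(x)/P(x))

Computing term by term:
  Q(1)·log₂(Q(1)/P(1)) = (7/18)·log₂((7/18)/(11/36)) = 0.13530
  Q(2)·log₂(Q(2)/P(2)) = (1/9)·log₂((1/9)/(7/36)) = -0.08971
  Q(3)·log₂(Q(3)/P(3)) = (7/36)·log₂((7/36)/(1/9)) = 0.15699
  Q(4)·log₂(Q(4)/P(4)) = (11/36)·log₂((11/36)/(7/18)) = -0.10631

D_KL(Q||P) = 0.13530 - 0.08971 + 0.15699 - 0.10631 = 0.09627 ≈ 0.0963 bits

These ARE equal here. Q is P with outcomes relabeled (Q(1) = P(4), Q(2) = P(3), Q(3) = P(2), Q(4) = P(1)) by a relabeling that is its own inverse, so the two sums contain exactly the same terms in a different order. This is a special case — KL divergence is not symmetric in general: D_KL(P||Q) ≠ D_KL(Q||P) for most P, Q.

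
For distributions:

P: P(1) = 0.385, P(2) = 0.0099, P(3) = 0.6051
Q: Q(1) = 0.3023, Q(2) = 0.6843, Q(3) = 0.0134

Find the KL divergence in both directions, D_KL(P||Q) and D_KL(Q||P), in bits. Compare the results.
D_KL(P||Q) = 3.4000 bits, D_KL(Q||P) = 4.0027 bits. D_KL(Q||P) is larger than D_KL(P||Q) by 0.6027 bits; the two directions differ.

D_KL(P||Q) = Σ P(x) log₂(P(x)/Q(x))

Computing term by term:
  P(1)·log₂(P(1)/Q(1)) = 0.385·log₂(0.385/0.3023) = 0.13432
  P(2)·log₂(P(2)/Q(2)) = 0.0099·log₂(0.0099/0.6843) = -0.06050
  P(3)·log₂(P(3)/Q(3)) = 0.6051·log₂(0.6051/0.0134) = 3.32616

D_KL(P||Q) = 0.13432 - 0.06050 + 3.32616 = 3.39998 ≈ 3.4000 bits

D_KL(Q||P) = Σ Q(x) log₂(Q(x)/P(x))

Computing term by term:
  Q(1)·log₂(Q(1)/P(1)) = 0.3023·log₂(0.3023/0.385) = -0.10547
  Q(2)·log₂(Q(2)/P(2)) = 0.6843·log₂(0.6843/0.0099) = 4.18180
  Q(3)·log₂(Q(3)/P(3)) = 0.0134·log₂(0.0134/0.6051) = -0.07366

D_KL(Q||P) = -0.10547 + 4.18180 - 0.07366 = 4.00267 ≈ 4.0027 bits

These are NOT equal (difference: 0.6027 bits). KL divergence is asymmetric: D_KL(P||Q) ≠ D_KL(Q||P) in general.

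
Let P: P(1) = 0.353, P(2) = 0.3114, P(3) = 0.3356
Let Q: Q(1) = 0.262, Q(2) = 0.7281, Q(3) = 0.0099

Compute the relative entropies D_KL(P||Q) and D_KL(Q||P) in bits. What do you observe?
D_KL(P||Q) = 1.4762 bits, D_KL(Q||P) = 0.7292 bits. The two directions give different values (D_KL(P||Q) exceeds D_KL(Q||P) by 0.7470 bits): KL divergence is asymmetric.

D_KL(P||Q) = Σ P(x) log₂(P(x)/Q(x))

Computing term by term:
  P(1)·log₂(P(1)/Q(1)) = 0.353·log₂(0.353/0.262) = 0.15183
  P(2)·log₂(P(2)/Q(2)) = 0.3114·log₂(0.3114/0.7281) = -0.38158
  P(3)·log₂(P(3)/Q(3)) = 0.3356·log₂(0.3356/0.0099) = 1.70591

D_KL(P||Q) = 0.15183 - 0.38158 + 1.70591 = 1.47616 ≈ 1.4762 bits

D_KL(Q||P) = Σ Q(x) log₂(Q(x)/P(x))

Computing term by term:
  Q(1)·log₂(Q(1)/P(1)) = 0.262·log₂(0.262/0.353) = -0.11269
  Q(2)·log₂(Q(2)/P(2)) = 0.7281·log₂(0.7281/0.3114) = 0.89219
  Q(3)·log₂(Q(3)/P(3)) = 0.0099·log₂(0.0099/0.3356) = -0.05032

D_KL(Q||P) = -0.11269 + 0.89219 - 0.05032 = 0.72918 ≈ 0.7292 bits

These are NOT equal (difference: 0.7470 bits). KL divergence is asymmetric: D_KL(P||Q) ≠ D_KL(Q||P) in general.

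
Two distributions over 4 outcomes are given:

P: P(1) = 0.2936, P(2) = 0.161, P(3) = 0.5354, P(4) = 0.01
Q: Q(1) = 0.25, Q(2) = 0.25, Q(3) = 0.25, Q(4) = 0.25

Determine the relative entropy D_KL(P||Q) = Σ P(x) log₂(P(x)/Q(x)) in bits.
0.5077 bits

D_KL(P||Q) = Σ P(x) log₂(P(x)/Q(x))

Computing term by term:
  P(1)·log₂(P(1)/Q(1)) = 0.2936·log₂(0.2936/0.25) = 0.06809
  P(2)·log₂(P(2)/Q(2)) = 0.161·log₂(0.161/0.25) = -0.10221
  P(3)·log₂(P(3)/Q(3)) = 0.5354·log₂(0.5354/0.25) = 0.58824
  P(4)·log₂(P(4)/Q(4)) = 0.01·log₂(0.01/0.25) = -0.04644

D_KL(P||Q) = 0.06809 - 0.10221 + 0.58824 - 0.04644 = 0.50768 ≈ 0.5077 bits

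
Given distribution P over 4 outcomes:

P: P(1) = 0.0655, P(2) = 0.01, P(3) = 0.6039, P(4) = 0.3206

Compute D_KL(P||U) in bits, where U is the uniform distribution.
0.7104 bits

U(i) = 1/4 for all i

D_KL(P||U) = Σ P(x) log₂(P(x) / (1/4))
           = Σ P(x) log₂(P(x)) + log₂(4)
           = log₂(4) - H(P)

H(P) = -Σ P(x) log₂(P(x)):
  -P(1)·log₂(P(1)) = -(0.0655)·log₂(0.0655) = 0.25757
  -P(2)·log₂(P(2)) = -(0.01)·log₂(0.01) = 0.06644
  -P(3)·log₂(P(3)) = -(0.6039)·log₂(0.6039) = 0.43941
  -P(4)·log₂(P(4)) = -(0.3206)·log₂(0.3206) = 0.52615
H(P) = 0.25757 + 0.06644 + 0.43941 + 0.52615 = 1.28957 bits

log₂(4) = 2.00000 bits

D_KL(P||U) = 2.00000 - 1.28957 = 0.71043 ≈ 0.7104 bits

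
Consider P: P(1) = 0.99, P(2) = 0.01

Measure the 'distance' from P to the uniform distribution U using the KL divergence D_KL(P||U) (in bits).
0.9192 bits

U(i) = 1/2 for all i

D_KL(P||U) = Σ P(x) log₂(P(x) / (1/2))
           = Σ P(x) log₂(P(x)) + log₂(2)
           = log₂(2) - H(P)

H(P) = -Σ P(x) log₂(P(x)):
  -P(1)·log₂(P(1)) = -(0.99)·log₂(0.99) = 0.01435
  -P(2)·log₂(P(2)) = -(0.01)·log₂(0.01) = 0.06644
H(P) = 0.01435 + 0.06644 = 0.08079 bits

log₂(2) = 1.00000 bits

D_KL(P||U) = 1.00000 - 0.08079 = 0.91921 ≈ 0.9192 bits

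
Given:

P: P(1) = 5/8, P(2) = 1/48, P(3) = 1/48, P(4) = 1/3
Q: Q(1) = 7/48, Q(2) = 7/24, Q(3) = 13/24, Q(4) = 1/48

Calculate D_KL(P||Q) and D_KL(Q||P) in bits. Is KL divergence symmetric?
D_KL(P||Q) = 2.4683 bits, D_KL(Q||P) = 3.2670 bits. No, KL divergence is not symmetric.

D_KL(P||Q) = Σ P(x) log₂(P(x)/Q(x))

Computing term by term:
  P(1)·log₂(P(1)/Q(1)) = (5/8)·log₂((5/8)/(7/48)) = 1.31221
  P(2)·log₂(P(2)/Q(2)) = (1/48)·log₂((1/48)/(7/24)) = -0.07932
  P(3)·log₂(P(3)/Q(3)) = (1/48)·log₂((1/48)/(13/24)) = -0.09793
  P(4)·log₂(P(4)/Q(4)) = (1/3)·log₂((1/3)/(1/48)) = 1.33333

D_KL(P||Q) = 1.31221 - 0.07932 - 0.09793 + 1.33333 = 2.46829 ≈ 2.4683 bits

D_KL(Q||P) = Σ Q(x) log₂(Q(x)/P(x))

Computing term by term:
  Q(1)·log₂(Q(1)/P(1)) = (7/48)·log₂((7/48)/(5/8)) = -0.30618
  Q(2)·log₂(Q(2)/P(2)) = (7/24)·log₂((7/24)/(1/48)) = 1.11048
  Q(3)·log₂(Q(3)/P(3)) = (13/24)·log₂((13/24)/(1/48)) = 2.54607
  Q(4)·log₂(Q(4)/P(4)) = (1/48)·log₂((1/48)/(1/3)) = -0.08333

D_KL(Q||P) = -0.30618 + 1.11048 + 2.54607 - 0.08333 = 3.26704 ≈ 3.2670 bits

These are NOT equal (difference: 0.7987 bits). KL divergence is asymmetric: D_KL(P||Q) ≠ D_KL(Q||P) in general.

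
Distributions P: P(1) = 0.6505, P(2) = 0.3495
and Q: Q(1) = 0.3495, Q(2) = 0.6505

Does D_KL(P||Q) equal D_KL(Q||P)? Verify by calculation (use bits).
D_KL(P||Q) = 0.2698 bits, D_KL(Q||P) = 0.2698 bits. Yes — for this pair D_KL(P||Q) = D_KL(Q||P).

D_KL(P||Q) = Σ P(x) log₂(P(x)/Q(x))

Computing term by term:
  P(1)·log₂(P(1)/Q(1)) = 0.6505·log₂(0.6505/0.3495) = 0.58301
  P(2)·log₂(P(2)/Q(2)) = 0.3495·log₂(0.3495/0.6505) = -0.31324

D_KL(P||Q) = 0.58301 - 0.31324 = 0.26977 ≈ 0.2698 bits

D_KL(Q||P) = Σ Q(x) log₂(Q(x)/P(x))

Computing term by term:
  Q(1)·log₂(Q(1)/P(1)) = 0.3495·log₂(0.3495/0.6505) = -0.31324
  Q(2)·log₂(Q(2)/P(2)) = 0.6505·log₂(0.6505/0.3495) = 0.58301

D_KL(Q||P) = -0.31324 + 0.58301 = 0.26977 ≈ 0.2698 bits

These ARE equal here. Q is P with outcomes relabeled (Q(1) = P(2), Q(2) = P(1)) by a relabeling that is its own inverse, so the two sums contain exactly the same terms in a different order. This is a special case — KL divergence is not symmetric in general: D_KL(P||Q) ≠ D_KL(Q||P) for most P, Q.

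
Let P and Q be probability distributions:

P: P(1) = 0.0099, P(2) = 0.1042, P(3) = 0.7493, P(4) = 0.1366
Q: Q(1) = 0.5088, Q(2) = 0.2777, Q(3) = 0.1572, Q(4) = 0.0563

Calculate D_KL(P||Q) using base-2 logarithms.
1.6592 bits

D_KL(P||Q) = Σ P(x) log₂(P(x)/Q(x))

Computing term by term:
  P(1)·log₂(P(1)/Q(1)) = 0.0099·log₂(0.0099/0.5088) = -0.05627
  P(2)·log₂(P(2)/Q(2)) = 0.1042·log₂(0.1042/0.2777) = -0.14736
  P(3)·log₂(P(3)/Q(3)) = 0.7493·log₂(0.7493/0.1572) = 1.68813
  P(4)·log₂(P(4)/Q(4)) = 0.1366·log₂(0.1366/0.0563) = 0.17468

D_KL(P||Q) = -0.05627 - 0.14736 + 1.68813 + 0.17468 = 1.65918 ≈ 1.6592 bits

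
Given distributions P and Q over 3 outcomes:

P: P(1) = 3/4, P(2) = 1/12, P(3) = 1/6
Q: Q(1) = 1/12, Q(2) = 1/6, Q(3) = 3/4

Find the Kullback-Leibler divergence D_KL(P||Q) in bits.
1.9325 bits

D_KL(P||Q) = Σ P(x) log₂(P(x)/Q(x))

Computing term by term:
  P(1)·log₂(P(1)/Q(1)) = (3/4)·log₂((3/4)/(1/12)) = 2.37744
  P(2)·log₂(P(2)/Q(2)) = (1/12)·log₂((1/12)/(1/6)) = -0.08333
  P(3)·log₂(P(3)/Q(3)) = (1/6)·log₂((1/6)/(3/4)) = -0.36165

D_KL(P||Q) = 2.37744 - 0.08333 - 0.36165 = 1.93246 ≈ 1.9325 bits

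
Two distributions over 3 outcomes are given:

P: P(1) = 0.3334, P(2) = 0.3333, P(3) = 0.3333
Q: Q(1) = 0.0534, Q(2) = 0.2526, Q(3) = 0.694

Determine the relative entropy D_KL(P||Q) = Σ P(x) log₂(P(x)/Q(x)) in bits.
0.6616 bits

D_KL(P||Q) = Σ P(x) log₂(P(x)/Q(x))

Computing term by term:
  P(1)·log₂(P(1)/Q(1)) = 0.3334·log₂(0.3334/0.0534) = 0.88096
  P(2)·log₂(P(2)/Q(2)) = 0.3333·log₂(0.3333/0.2526) = 0.13331
  P(3)·log₂(P(3)/Q(3)) = 0.3333·log₂(0.3333/0.694) = -0.35267

D_KL(P||Q) = 0.88096 + 0.13331 - 0.35267 = 0.66160 ≈ 0.6616 bits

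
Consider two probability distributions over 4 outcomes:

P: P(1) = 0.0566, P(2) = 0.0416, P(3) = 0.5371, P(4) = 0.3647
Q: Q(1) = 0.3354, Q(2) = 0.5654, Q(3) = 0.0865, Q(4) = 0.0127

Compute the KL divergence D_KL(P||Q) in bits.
2.8796 bits

D_KL(P||Q) = Σ P(x) log₂(P(x)/Q(x))

Computing term by term:
  P(1)·log₂(P(1)/Q(1)) = 0.0566·log₂(0.0566/0.3354) = -0.14529
  P(2)·log₂(P(2)/Q(2)) = 0.0416·log₂(0.0416/0.5654) = -0.15661
  P(3)·log₂(P(3)/Q(3)) = 0.5371·log₂(0.5371/0.0865) = 1.41495
  P(4)·log₂(P(4)/Q(4)) = 0.3647·log₂(0.3647/0.0127) = 1.76654

D_KL(P||Q) = -0.14529 - 0.15661 + 1.41495 + 1.76654 = 2.87959 ≈ 2.8796 bits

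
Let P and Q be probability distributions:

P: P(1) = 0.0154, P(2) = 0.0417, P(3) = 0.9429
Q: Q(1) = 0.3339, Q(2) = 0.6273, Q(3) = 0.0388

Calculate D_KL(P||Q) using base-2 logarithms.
4.1087 bits

D_KL(P||Q) = Σ P(x) log₂(P(x)/Q(x))

Computing term by term:
  P(1)·log₂(P(1)/Q(1)) = 0.0154·log₂(0.0154/0.3339) = -0.06835
  P(2)·log₂(P(2)/Q(2)) = 0.0417·log₂(0.0417/0.6273) = -0.16309
  P(3)·log₂(P(3)/Q(3)) = 0.9429·log₂(0.9429/0.0388) = 4.34015

D_KL(P||Q) = -0.06835 - 0.16309 + 4.34015 = 4.10871 ≈ 4.1087 bits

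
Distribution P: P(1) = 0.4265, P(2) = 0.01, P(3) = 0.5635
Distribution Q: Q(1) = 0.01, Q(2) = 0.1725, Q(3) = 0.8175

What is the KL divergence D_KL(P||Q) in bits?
1.9657 bits

D_KL(P||Q) = Σ P(x) log₂(P(x)/Q(x))

Computing term by term:
  P(1)·log₂(P(1)/Q(1)) = 0.4265·log₂(0.4265/0.01) = 2.30927
  P(2)·log₂(P(2)/Q(2)) = 0.01·log₂(0.01/0.1725) = -0.04109
  P(3)·log₂(P(3)/Q(3)) = 0.5635·log₂(0.5635/0.8175) = -0.30249

D_KL(P||Q) = 2.30927 - 0.04109 - 0.30249 = 1.96569 ≈ 1.9657 bits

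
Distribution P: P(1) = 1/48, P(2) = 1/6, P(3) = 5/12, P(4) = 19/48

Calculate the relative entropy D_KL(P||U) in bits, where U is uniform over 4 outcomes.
0.3973 bits

U(i) = 1/4 for all i

D_KL(P||U) = Σ P(x) log₂(P(x) / (1/4))
           = Σ P(x) log₂(P(x)) + log₂(4)
           = log₂(4) - H(P)

H(P) = -Σ P(x) log₂(P(x)):
  -P(1)·log₂(P(1)) = -(1/48)·log₂(1/48) = 0.11635
  -P(2)·log₂(P(2)) = -(1/6)·log₂(1/6) = 0.43083
  -P(3)·log₂(P(3)) = -(5/12)·log₂(5/12) = 0.52626
  -P(4)·log₂(P(4)) = -(19/48)·log₂(19/48) = 0.52924
H(P) = 0.11635 + 0.43083 + 0.52626 + 0.52924 = 1.60268 bits

log₂(4) = 2.00000 bits

D_KL(P||U) = 2.00000 - 1.60268 = 0.39732 ≈ 0.3973 bits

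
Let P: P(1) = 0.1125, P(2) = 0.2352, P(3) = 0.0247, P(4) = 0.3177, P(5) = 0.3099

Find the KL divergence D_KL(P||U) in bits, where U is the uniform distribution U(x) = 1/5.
0.2950 bits

U(i) = 1/5 for all i

D_KL(P||U) = Σ P(x) log₂(P(x) / (1/5))
           = Σ P(x) log₂(P(x)) + log₂(5)
           = log₂(5) - H(P)

H(P) = -Σ P(x) log₂(P(x)):
  -P(1)·log₂(P(1)) = -(0.1125)·log₂(0.1125) = 0.35460
  -P(2)·log₂(P(2)) = -(0.2352)·log₂(0.2352) = 0.49111
  -P(3)·log₂(P(3)) = -(0.0247)·log₂(0.0247) = 0.13188
  -P(4)·log₂(P(4)) = -(0.3177)·log₂(0.3177) = 0.52556
  -P(5)·log₂(P(5)) = -(0.3099)·log₂(0.3099) = 0.52377
H(P) = 0.35460 + 0.49111 + 0.13188 + 0.52556 + 0.52377 = 2.02692 bits

log₂(5) = 2.32193 bits

D_KL(P||U) = 2.32193 - 2.02692 = 0.29501 ≈ 0.2950 bits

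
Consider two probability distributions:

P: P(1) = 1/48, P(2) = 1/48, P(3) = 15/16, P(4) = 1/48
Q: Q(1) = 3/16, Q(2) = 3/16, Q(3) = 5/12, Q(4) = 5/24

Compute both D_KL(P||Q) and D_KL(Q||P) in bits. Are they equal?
D_KL(P||Q) = 0.8955 bits, D_KL(Q||P) = 1.3933 bits. No, they are not equal.

D_KL(P||Q) = Σ P(x) log₂(P(x)/Q(x))

Computing term by term:
  P(1)·log₂(P(1)/Q(1)) = (1/48)·log₂((1/48)/(3/16)) = -0.06604
  P(2)·log₂(P(2)/Q(2)) = (1/48)·log₂((1/48)/(3/16)) = -0.06604
  P(3)·log₂(P(3)/Q(3)) = (15/16)·log₂((15/16)/(5/12)) = 1.09680
  P(4)·log₂(P(4)/Q(4)) = (1/48)·log₂((1/48)/(5/24)) = -0.06921

D_KL(P||Q) = -0.06604 - 0.06604 + 1.09680 - 0.06921 = 0.89551 ≈ 0.8955 bits

D_KL(Q||P) = Σ Q(x) log₂(Q(x)/P(x))

Computing term by term:
  Q(1)·log₂(Q(1)/P(1)) = (3/16)·log₂((3/16)/(1/48)) = 0.59436
  Q(2)·log₂(Q(2)/P(2)) = (3/16)·log₂((3/16)/(1/48)) = 0.59436
  Q(3)·log₂(Q(3)/P(3)) = (5/12)·log₂((5/12)/(15/16)) = -0.48747
  Q(4)·log₂(Q(4)/P(4)) = (5/24)·log₂((5/24)/(1/48)) = 0.69207

D_KL(Q||P) = 0.59436 + 0.59436 - 0.48747 + 0.69207 = 1.39332 ≈ 1.3933 bits

These are NOT equal (difference: 0.4978 bits). KL divergence is asymmetric: D_KL(P||Q) ≠ D_KL(Q||P) in general.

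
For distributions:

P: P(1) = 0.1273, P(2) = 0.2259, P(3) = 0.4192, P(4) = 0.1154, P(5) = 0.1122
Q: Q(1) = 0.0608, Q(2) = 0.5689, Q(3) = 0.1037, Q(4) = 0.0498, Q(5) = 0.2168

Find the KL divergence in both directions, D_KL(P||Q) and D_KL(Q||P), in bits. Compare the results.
D_KL(P||Q) = 0.7128 bits, D_KL(Q||P) = 0.6299 bits. D_KL(P||Q) is larger than D_KL(Q||P) by 0.0829 bits; the two directions differ.

D_KL(P||Q) = Σ P(x) log₂(P(x)/Q(x))

Computing term by term:
  P(1)·log₂(P(1)/Q(1)) = 0.1273·log₂(0.1273/0.0608) = 0.13571
  P(2)·log₂(P(2)/Q(2)) = 0.2259·log₂(0.2259/0.5689) = -0.30101
  P(3)·log₂(P(3)/Q(3)) = 0.4192·log₂(0.4192/0.1037) = 0.84478
  P(4)·log₂(P(4)/Q(4)) = 0.1154·log₂(0.1154/0.0498) = 0.13991
  P(5)·log₂(P(5)/Q(5)) = 0.1122·log₂(0.1122/0.2168) = -0.10662

D_KL(P||Q) = 0.13571 - 0.30101 + 0.84478 + 0.13991 - 0.10662 = 0.71277 ≈ 0.7128 bits

D_KL(Q||P) = Σ Q(x) log₂(Q(x)/P(x))

Computing term by term:
  Q(1)·log₂(Q(1)/P(1)) = 0.0608·log₂(0.0608/0.1273) = -0.06482
  Q(2)·log₂(Q(2)/P(2)) = 0.5689·log₂(0.5689/0.2259) = 0.75805
  Q(3)·log₂(Q(3)/P(3)) = 0.1037·log₂(0.1037/0.4192) = -0.20898
  Q(4)·log₂(Q(4)/P(4)) = 0.0498·log₂(0.0498/0.1154) = -0.06038
  Q(5)·log₂(Q(5)/P(5)) = 0.2168·log₂(0.2168/0.1122) = 0.20602

D_KL(Q||P) = -0.06482 + 0.75805 - 0.20898 - 0.06038 + 0.20602 = 0.62989 ≈ 0.6299 bits

These are NOT equal (difference: 0.0829 bits). KL divergence is asymmetric: D_KL(P||Q) ≠ D_KL(Q||P) in general.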